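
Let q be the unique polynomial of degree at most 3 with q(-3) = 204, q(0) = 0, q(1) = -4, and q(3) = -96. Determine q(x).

q(x) = -5x^3 + 6x^2 - 5x

Write q(x) = ax^3 + bx^2 + cx + d. Substituting each data point gives a linear system:
  -27a + 9b - 3c + d = 204
  d = 0
  a + b + c + d = -4
  27a + 9b + 3c + d = -96
Solving the system yields a = -5, b = 6, c = -5, d = 0.
So q(x) = -5x³ + 6x² - 5x.
Check: q(1) = -4. ✓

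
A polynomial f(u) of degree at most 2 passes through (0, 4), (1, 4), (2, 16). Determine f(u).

f(u) = 6u^2 - 6u + 4

Write f(u) = au^2 + bu + c. Substituting each data point gives a linear system:
  c = 4
  a + b + c = 4
  4a + 2b + c = 16
Solving the system yields a = 6, b = -6, c = 4.
So f(u) = 6u² - 6u + 4.
Check: f(2) = 16. ✓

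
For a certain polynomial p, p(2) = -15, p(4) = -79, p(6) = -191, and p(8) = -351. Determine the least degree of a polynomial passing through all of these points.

2

Divided differences on the nodes 2, 4, 6, 8:
  order 0: -15  -79  -191  -351
  order 1: -32  -56  -80
  order 2: -6  -6
  order 3: 0
The order-2 divided differences are all -6 (nonzero) and every higher order vanishes, so the data lies on a polynomial of degree exactly 2.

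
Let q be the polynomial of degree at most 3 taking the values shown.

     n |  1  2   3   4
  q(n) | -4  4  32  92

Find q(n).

q(n) = 2n^3 - 2n^2 - 4

Write q(n) = an^3 + bn^2 + cn + d. Substituting each data point gives a linear system:
  a + b + c + d = -4
  8a + 4b + 2c + d = 4
  27a + 9b + 3c + d = 32
  64a + 16b + 4c + d = 92
Solving the system yields a = 2, b = -2, c = 0, d = -4.
So q(n) = 2n^3 - 2n^2 - 4.
Check: q(3) = 32. ✓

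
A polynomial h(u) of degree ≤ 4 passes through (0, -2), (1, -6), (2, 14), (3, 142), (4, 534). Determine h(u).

h(u) = 3u^4 - 4u^3 + 3u^2 - 6u - 2

Write h(u) = au^4 + bu^3 + cu^2 + du + e. Substituting each data point gives a linear system:
  e = -2
  a + b + c + d + e = -6
  16a + 8b + 4c + 2d + e = 14
  81a + 27b + 9c + 3d + e = 142
  256a + 64b + 16c + 4d + e = 534
Solving the system yields a = 3, b = -4, c = 3, d = -6, e = -2.
So h(u) = 3u^4 - 4u^3 + 3u^2 - 6u - 2.
Check: h(1) = -6. ✓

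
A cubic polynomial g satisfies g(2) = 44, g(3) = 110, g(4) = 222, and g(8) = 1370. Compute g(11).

Using the Lagrange interpolation formula with nodes 2, 3, 4, 8:
  L_0(n) = (n - 3)(n - 4)(n - 8) / -12
  L_1(n) = (n - 2)(n - 4)(n - 8) / 5
  L_2(n) = (n - 2)(n - 3)(n - 8) / -8
  L_3(n) = (n - 2)(n - 3)(n - 4) / 120
Then g(n) = 44·L_0(n) + 110·L_1(n) + 222·L_2(n) + 1370·L_3(n).
Expanding and collecting terms gives g(n) = 2n^3 + 5n^2 + 3n + 2.
Evaluating at n = 11: g(11) = 3302.

3302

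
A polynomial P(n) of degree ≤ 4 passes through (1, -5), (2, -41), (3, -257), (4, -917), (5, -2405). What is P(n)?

Write P(n) = an^4 + bn^3 + cn^2 + dn + e. Substituting each data point gives a linear system:
  a + b + c + d + e = -5
  16a + 8b + 4c + 2d + e = -41
  81a + 27b + 9c + 3d + e = -257
  256a + 64b + 16c + 4d + e = -917
  625a + 125b + 25c + 5d + e = -2405
Solving the system yields a = -5, b = 6, c = -1, d = 0, e = -5.
So P(n) = -5n⁴ + 6n³ - n² - 5.
Check: P(1) = -5. ✓

P(n) = -5n^4 + 6n^3 - n^2 - 5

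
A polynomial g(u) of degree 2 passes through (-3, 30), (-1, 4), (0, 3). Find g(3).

48

Write g(u) = au^2 + bu + c. Substituting each data point gives a linear system:
  9a - 3b + c = 30
  a - b + c = 4
  c = 3
Solving the system yields a = 4, b = 3, c = 3.
So g(u) = 4u^2 + 3u + 3.
Then g(3) = 48.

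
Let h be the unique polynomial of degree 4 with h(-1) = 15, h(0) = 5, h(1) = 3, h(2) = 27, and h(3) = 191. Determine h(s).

h(s) = 4s^4 - 5s^3 - s + 5

Using the Lagrange interpolation formula with nodes -1, 0, 1, 2, 3:
  L_0(s) = s(s - 1)(s - 2)(s - 3) / 24
  L_1(s) = (s + 1)(s - 1)(s - 2)(s - 3) / -6
  L_2(s) = (s + 1)s(s - 2)(s - 3) / 4
  L_3(s) = (s + 1)s(s - 1)(s - 3) / -6
  L_4(s) = (s + 1)s(s - 1)(s - 2) / 24
Then h(s) = 15·L_0(s) + 5·L_1(s) + 3·L_2(s) + 27·L_3(s) + 191·L_4(s).
Expanding and collecting terms gives h(s) = 4s^4 - 5s^3 - s + 5.
Check: h(-1) = 15. ✓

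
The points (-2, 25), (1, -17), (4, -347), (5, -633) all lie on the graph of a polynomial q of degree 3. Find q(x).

Using the Lagrange interpolation formula with nodes -2, 1, 4, 5:
  L_0(x) = (x - 1)(x - 4)(x - 5) / -126
  L_1(x) = (x + 2)(x - 4)(x - 5) / 36
  L_2(x) = (x + 2)(x - 1)(x - 5) / -18
  L_3(x) = (x + 2)(x - 1)(x - 4) / 28
Then q(x) = 25·L_0(x) - 17·L_1(x) - 347·L_2(x) - 633·L_3(x).
Expanding and collecting terms gives q(x) = -4x^3 - 4x^2 - 6x - 3.
Check: q(1) = -17. ✓

q(x) = -4x^3 - 4x^2 - 6x - 3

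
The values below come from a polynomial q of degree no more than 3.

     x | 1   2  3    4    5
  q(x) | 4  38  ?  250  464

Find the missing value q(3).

114

On equispaced nodes a degree-3 polynomial has vanishing fourth forward difference, so
  q(1) - 4·q(2) + 6·q(3) - 4·q(4) + q(5) = 0.
Substituting the known values and solving for q(3):
  6·q(3) = 684
  q(3) = 114.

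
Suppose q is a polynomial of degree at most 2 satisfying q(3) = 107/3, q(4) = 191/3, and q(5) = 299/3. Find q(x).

Using the Lagrange interpolation formula with nodes 3, 4, 5:
  L_0(x) = (x - 4)(x - 5) / 2
  L_1(x) = (x - 3)(x - 5) / -1
  L_2(x) = (x - 3)(x - 4) / 2
Then q(x) = 107/3·L_0(x) + 191/3·L_1(x) + 299/3·L_2(x).
Expanding and collecting terms gives q(x) = 4x² - 1/3.
Check: q(5) = 299/3. ✓

q(x) = 4x^2 - 1/3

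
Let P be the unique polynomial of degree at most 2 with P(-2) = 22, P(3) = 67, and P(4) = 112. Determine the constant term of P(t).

Write P(t) = at^2 + bt + c. Substituting each data point gives a linear system:
  4a - 2b + c = 22
  9a + 3b + c = 67
  16a + 4b + c = 112
Solving the system yields a = 6, b = 3, c = 4.
So P(t) = 6t² + 3t + 4.
The constant term is 4.

4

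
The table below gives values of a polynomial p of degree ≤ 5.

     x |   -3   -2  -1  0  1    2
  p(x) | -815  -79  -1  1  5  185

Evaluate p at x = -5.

Write p(x) = ax^5 + bx^4 + cx^3 + dx^2 + ex + k. Substituting each data point gives a linear system:
  -243a + 81b - 27c + 9d - 3e + k = -815
  -32a + 16b - 8c + 4d - 2e + k = -79
  -a + b - c + d - e + k = -1
  k = 1
  a + b + c + d + e + k = 5
  32a + 16b + 8c + 4d + 2e + k = 185
Solving the system yields a = 5, b = 4, c = -4, d = -3, e = 2, k = 1.
So p(x) = 5x^5 + 4x^4 - 4x^3 - 3x^2 + 2x + 1.
Then p(-5) = -12709.

-12709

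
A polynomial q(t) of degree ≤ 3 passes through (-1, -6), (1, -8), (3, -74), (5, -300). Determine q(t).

Write q(t) = at^3 + bt^2 + ct + d. Substituting each data point gives a linear system:
  -a + b - c + d = -6
  a + b + c + d = -8
  27a + 9b + 3c + d = -74
  125a + 25b + 5c + d = -300
Solving the system yields a = -2, b = -2, c = 1, d = -5.
So q(t) = -2t³ - 2t² + t - 5.
Check: q(5) = -300. ✓

q(t) = -2t^3 - 2t^2 + t - 5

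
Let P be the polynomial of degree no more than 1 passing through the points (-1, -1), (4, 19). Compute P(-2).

-5

Write P(s) = as + b. Substituting each data point gives a linear system:
  -a + b = -1
  4a + b = 19
Solving the system yields a = 4, b = 3.
So P(s) = 4s + 3.
Then P(-2) = -5.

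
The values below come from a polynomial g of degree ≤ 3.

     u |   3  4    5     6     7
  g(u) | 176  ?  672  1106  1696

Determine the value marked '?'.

On equispaced nodes a degree-3 polynomial has vanishing fourth forward difference, so
  g(3) - 4·g(4) + 6·g(5) - 4·g(6) + g(7) = 0.
Substituting the known values and solving for g(4):
  -4·g(4) = -1480
  g(4) = 370.

370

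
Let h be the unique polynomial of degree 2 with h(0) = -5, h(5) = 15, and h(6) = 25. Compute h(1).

Write h(x) = ax^2 + bx + c. Substituting each data point gives a linear system:
  c = -5
  25a + 5b + c = 15
  36a + 6b + c = 25
Solving the system yields a = 1, b = -1, c = -5.
So h(x) = x^2 - x - 5.
Then h(1) = -5.

-5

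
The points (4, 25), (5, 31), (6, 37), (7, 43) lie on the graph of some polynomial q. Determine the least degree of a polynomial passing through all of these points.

Forward differences of the values at s = 4, 5, 6, 7:
  q  : 25  31  37  43
  Δ  : 6  6  6
  Δ^2: 0  0
  Δ^3: 0
The first differences are constant (6) and nonzero, while all higher differences vanish, so the minimal degree is 1.

1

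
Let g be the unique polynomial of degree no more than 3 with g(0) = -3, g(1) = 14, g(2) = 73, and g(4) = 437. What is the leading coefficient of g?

Write g(t) = at^3 + bt^2 + ct + d. Substituting each data point gives a linear system:
  d = -3
  a + b + c + d = 14
  8a + 4b + 2c + d = 73
  64a + 16b + 4c + d = 437
Solving the system yields a = 5, b = 6, c = 6, d = -3.
So g(t) = 5t³ + 6t² + 6t - 3.
The leading coefficient is 5.

5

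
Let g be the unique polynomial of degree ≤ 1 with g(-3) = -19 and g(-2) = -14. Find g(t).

Using the Lagrange interpolation formula with nodes -3, -2:
  L_0(t) = (t + 2) / -1
  L_1(t) = (t + 3) / 1
Then g(t) = -19·L_0(t) - 14·L_1(t).
Expanding and collecting terms gives g(t) = 5t - 4.
Check: g(-3) = -19. ✓

g(t) = 5t - 4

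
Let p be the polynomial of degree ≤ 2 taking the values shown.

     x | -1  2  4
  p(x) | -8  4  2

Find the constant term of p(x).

-2

Write p(x) = ax^2 + bx + c. Substituting each data point gives a linear system:
  a - b + c = -8
  4a + 2b + c = 4
  16a + 4b + c = 2
Solving the system yields a = -1, b = 5, c = -2.
So p(x) = -x² + 5x - 2.
The constant term is -2.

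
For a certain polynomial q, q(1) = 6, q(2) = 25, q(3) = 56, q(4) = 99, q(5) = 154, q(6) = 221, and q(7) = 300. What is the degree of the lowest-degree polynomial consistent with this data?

2

Forward differences of the values at t = 1, 2, 3, 4, 5, 6, 7:
  q  : 6  25  56  99  154  221  300
  Δ  : 19  31  43  55  67  79
  Δ^2: 12  12  12  12  12
  Δ^3: 0  0  0  0
  Δ^4: 0  0  0
  Δ^5: 0  0
  Δ^6: 0
The second differences are constant (12) and nonzero, while all higher differences vanish, so the minimal degree is 2.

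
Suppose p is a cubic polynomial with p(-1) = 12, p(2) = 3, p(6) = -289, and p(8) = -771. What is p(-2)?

39

Using the Lagrange interpolation formula with nodes -1, 2, 6, 8:
  L_0(s) = (s - 2)(s - 6)(s - 8) / -189
  L_1(s) = (s + 1)(s - 6)(s - 8) / 72
  L_2(s) = (s + 1)(s - 2)(s - 8) / -56
  L_3(s) = (s + 1)(s - 2)(s - 6) / 108
Then p(s) = 12·L_0(s) + 3·L_1(s) - 289·L_2(s) - 771·L_3(s).
Expanding and collecting terms gives p(s) = -2s^3 + 4s^2 - s + 5.
Evaluating at s = -2: p(-2) = 39.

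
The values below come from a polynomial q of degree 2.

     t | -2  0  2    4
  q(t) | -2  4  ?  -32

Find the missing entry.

-6

On equispaced nodes a degree-2 polynomial has vanishing third forward difference, so
  - q(-2) + 3·q(0) - 3·q(2) + q(4) = 0.
Substituting the known values and solving for q(2):
  -3·q(2) = 18
  q(2) = -6.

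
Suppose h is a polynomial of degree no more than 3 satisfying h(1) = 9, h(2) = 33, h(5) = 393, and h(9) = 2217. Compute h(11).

4029

Using the Lagrange interpolation formula with nodes 1, 2, 5, 9:
  L_0(u) = (u - 2)(u - 5)(u - 9) / -32
  L_1(u) = (u - 1)(u - 5)(u - 9) / 21
  L_2(u) = (u - 1)(u - 2)(u - 9) / -48
  L_3(u) = (u - 1)(u - 2)(u - 5) / 224
Then h(u) = 9·L_0(u) + 33·L_1(u) + 393·L_2(u) + 2217·L_3(u).
Expanding and collecting terms gives h(u) = 3u^3 + 3u + 3.
Evaluating at u = 11: h(11) = 4029.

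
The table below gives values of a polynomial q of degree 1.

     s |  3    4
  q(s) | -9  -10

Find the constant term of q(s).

-6

Write q(s) = as + b. Substituting each data point gives a linear system:
  3a + b = -9
  4a + b = -10
Solving the system yields a = -1, b = -6.
So q(s) = -s - 6.
The constant term is -6.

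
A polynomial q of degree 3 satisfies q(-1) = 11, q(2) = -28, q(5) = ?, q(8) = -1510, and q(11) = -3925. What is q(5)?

The 4 known points determine the degree-3 polynomial uniquely.
Write q(s) = as^3 + bs^2 + cs + d. Substituting each data point gives a linear system:
  -a + b - c + d = 11
  8a + 4b + 2c + d = -28
  512a + 64b + 8c + d = -1510
  1331a + 121b + 11c + d = -3925
Solving the system yields a = -3, b = 1, c = -5, d = 2.
So q(s) = -3s^3 + s^2 - 5s + 2.
Then q(5) = -373.

-373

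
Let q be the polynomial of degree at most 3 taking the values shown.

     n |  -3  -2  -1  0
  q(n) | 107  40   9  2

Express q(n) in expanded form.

q(n) = -2n^3 + 6n^2 + n + 2

Using the Lagrange interpolation formula with nodes -3, -2, -1, 0:
  L_0(n) = (n + 2)(n + 1)n / -6
  L_1(n) = (n + 3)(n + 1)n / 2
  L_2(n) = (n + 3)(n + 2)n / -2
  L_3(n) = (n + 3)(n + 2)(n + 1) / 6
Then q(n) = 107·L_0(n) + 40·L_1(n) + 9·L_2(n) + 2·L_3(n).
Expanding and collecting terms gives q(n) = -2n^3 + 6n^2 + n + 2.
Check: q(0) = 2. ✓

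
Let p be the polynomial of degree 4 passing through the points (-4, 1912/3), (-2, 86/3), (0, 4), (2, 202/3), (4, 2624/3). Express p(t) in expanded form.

Write p(t) = at^4 + bt^3 + ct^2 + dt + e. Substituting each data point gives a linear system:
  256a - 64b + 16c - 4d + e = 1912/3
  16a - 8b + 4c - 2d + e = 86/3
  e = 4
  16a + 8b + 4c + 2d + e = 202/3
  256a + 64b + 16c + 4d + e = 2624/3
Solving the system yields a = 3, b = 5/3, c = -1, d = 3, e = 4.
So p(t) = 3t^4 + (5/3)t^3 - t^2 + 3t + 4.
Check: p(2) = 202/3. ✓

p(t) = 3t^4 + (5/3)t^3 - t^2 + 3t + 4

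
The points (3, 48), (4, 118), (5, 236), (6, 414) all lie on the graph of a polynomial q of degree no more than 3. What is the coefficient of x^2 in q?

0

Write q(x) = ax^3 + bx^2 + cx + d. Substituting each data point gives a linear system:
  27a + 9b + 3c + d = 48
  64a + 16b + 4c + d = 118
  125a + 25b + 5c + d = 236
  216a + 36b + 6c + d = 414
Solving the system yields a = 2, b = 0, c = -4, d = 6.
So q(x) = 2x³ - 4x + 6.
The coefficient of x^2 is 0.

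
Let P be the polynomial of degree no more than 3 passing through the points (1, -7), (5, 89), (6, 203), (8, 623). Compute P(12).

2567

Write P(s) = as^3 + bs^2 + cs + d. Substituting each data point gives a linear system:
  a + b + c + d = -7
  125a + 25b + 5c + d = 89
  216a + 36b + 6c + d = 203
  512a + 64b + 8c + d = 623
Solving the system yields a = 2, b = -6, c = -2, d = -1.
So P(s) = 2s³ - 6s² - 2s - 1.
Then P(12) = 2567.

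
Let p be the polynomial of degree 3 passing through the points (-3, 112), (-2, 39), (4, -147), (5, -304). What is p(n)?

p(n) = -3n^3 + 3n^2 - n + 1

Write p(n) = an^3 + bn^2 + cn + d. Substituting each data point gives a linear system:
  -27a + 9b - 3c + d = 112
  -8a + 4b - 2c + d = 39
  64a + 16b + 4c + d = -147
  125a + 25b + 5c + d = -304
Solving the system yields a = -3, b = 3, c = -1, d = 1.
So p(n) = -3n^3 + 3n^2 - n + 1.
Check: p(-2) = 39. ✓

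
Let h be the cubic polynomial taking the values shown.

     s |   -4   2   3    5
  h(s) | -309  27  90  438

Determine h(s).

Write h(s) = as^3 + bs^2 + cs + d. Substituting each data point gives a linear system:
  -64a + 16b - 4c + d = -309
  8a + 4b + 2c + d = 27
  27a + 9b + 3c + d = 90
  125a + 25b + 5c + d = 438
Solving the system yields a = 4, b = -3, c = 2, d = 3.
So h(s) = 4s^3 - 3s^2 + 2s + 3.
Check: h(-4) = -309. ✓

h(s) = 4s^3 - 3s^2 + 2s + 3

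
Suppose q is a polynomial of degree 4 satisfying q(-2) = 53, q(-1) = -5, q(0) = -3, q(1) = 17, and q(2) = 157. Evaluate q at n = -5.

Write q(n) = an^4 + bn^3 + cn^2 + dn + e. Substituting each data point gives a linear system:
  16a - 8b + 4c - 2d + e = 53
  a - b + c - d + e = -5
  e = -3
  a + b + c + d + e = 17
  16a + 8b + 4c + 2d + e = 157
Solving the system yields a = 6, b = 5, c = 3, d = 6, e = -3.
So q(n) = 6n^4 + 5n^3 + 3n^2 + 6n - 3.
Then q(-5) = 3167.

3167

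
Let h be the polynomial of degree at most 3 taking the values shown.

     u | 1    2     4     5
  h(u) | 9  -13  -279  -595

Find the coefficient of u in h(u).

Write h(u) = au^3 + bu^2 + cu + d. Substituting each data point gives a linear system:
  a + b + c + d = 9
  8a + 4b + 2c + d = -13
  64a + 16b + 4c + d = -279
  125a + 25b + 5c + d = -595
Solving the system yields a = -6, b = 5, c = 5, d = 5.
So h(u) = -6u³ + 5u² + 5u + 5.
The coefficient of u is 5.

5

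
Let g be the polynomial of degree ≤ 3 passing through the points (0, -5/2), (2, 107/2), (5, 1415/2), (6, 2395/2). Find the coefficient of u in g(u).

Write g(u) = au^3 + bu^2 + cu + d. Substituting each data point gives a linear system:
  d = -5/2
  8a + 4b + 2c + d = 107/2
  125a + 25b + 5c + d = 1415/2
  216a + 36b + 6c + d = 2395/2
Solving the system yields a = 5, b = 3, c = 2, d = -5/2.
So g(u) = 5u³ + 3u² + 2u - 5/2.
The coefficient of u is 2.

2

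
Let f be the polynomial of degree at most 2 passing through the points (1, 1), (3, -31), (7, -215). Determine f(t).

Write f(t) = at^2 + bt + c. Substituting each data point gives a linear system:
  a + b + c = 1
  9a + 3b + c = -31
  49a + 7b + c = -215
Solving the system yields a = -5, b = 4, c = 2.
So f(t) = -5t² + 4t + 2.
Check: f(7) = -215. ✓

f(t) = -5t^2 + 4t + 2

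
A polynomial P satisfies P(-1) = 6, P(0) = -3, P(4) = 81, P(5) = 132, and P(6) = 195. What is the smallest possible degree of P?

Divided differences on the nodes -1, 0, 4, 5, 6:
  order 0: 6  -3  81  132  195
  order 1: -9  21  51  63
  order 2: 6  6  6
  order 3: 0  0
  order 4: 0
The order-2 divided differences are all 6 (nonzero) and every higher order vanishes, so the data lies on a polynomial of degree exactly 2.

2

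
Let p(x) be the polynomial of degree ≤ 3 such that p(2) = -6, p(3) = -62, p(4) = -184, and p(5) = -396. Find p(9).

Using the Lagrange interpolation formula with nodes 2, 3, 4, 5:
  L_0(x) = (x - 3)(x - 4)(x - 5) / -6
  L_1(x) = (x - 2)(x - 4)(x - 5) / 2
  L_2(x) = (x - 2)(x - 3)(x - 5) / -2
  L_3(x) = (x - 2)(x - 3)(x - 4) / 6
Then p(x) = -6·L_0(x) - 62·L_1(x) - 184·L_2(x) - 396·L_3(x).
Expanding and collecting terms gives p(x) = -4x^3 + 3x^2 + 5x + 4.
Evaluating at x = 9: p(9) = -2624.

-2624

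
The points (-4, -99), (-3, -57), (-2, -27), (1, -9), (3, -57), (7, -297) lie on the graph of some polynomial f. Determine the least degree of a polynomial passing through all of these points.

Divided differences on the nodes -4, -3, -2, 1, 3, 7:
  order 0: -99  -57  -27  -9  -57  -297
  order 1: 42  30  6  -24  -60
  order 2: -6  -6  -6  -6
  order 3: 0  0  0
  order 4: 0  0
  order 5: 0
The order-2 divided differences are all -6 (nonzero) and every higher order vanishes, so the data lies on a polynomial of degree exactly 2.

2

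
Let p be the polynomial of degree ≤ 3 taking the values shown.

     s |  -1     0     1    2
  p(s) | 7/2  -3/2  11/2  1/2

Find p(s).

Write p(s) = as^3 + bs^2 + cs + d. Substituting each data point gives a linear system:
  -a + b - c + d = 7/2
  d = -3/2
  a + b + c + d = 11/2
  8a + 4b + 2c + d = 1/2
Solving the system yields a = -4, b = 6, c = 5, d = -3/2.
So p(s) = -4s^3 + 6s^2 + 5s - 3/2.
Check: p(-1) = 7/2. ✓

p(s) = -4s^3 + 6s^2 + 5s - 3/2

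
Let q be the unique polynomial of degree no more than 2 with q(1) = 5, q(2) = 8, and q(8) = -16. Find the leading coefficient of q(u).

Write q(u) = au^2 + bu + c. Substituting each data point gives a linear system:
  a + b + c = 5
  4a + 2b + c = 8
  64a + 8b + c = -16
Solving the system yields a = -1, b = 6, c = 0.
So q(u) = -u^2 + 6u.
The leading coefficient is -1.

-1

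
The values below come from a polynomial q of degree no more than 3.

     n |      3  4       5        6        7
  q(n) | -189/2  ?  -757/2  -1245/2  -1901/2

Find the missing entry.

-413/2

On equispaced nodes a degree-3 polynomial has vanishing fourth forward difference, so
  q(3) - 4·q(4) + 6·q(5) - 4·q(6) + q(7) = 0.
Substituting the known values and solving for q(4):
  -4·q(4) = 826
  q(4) = -413/2.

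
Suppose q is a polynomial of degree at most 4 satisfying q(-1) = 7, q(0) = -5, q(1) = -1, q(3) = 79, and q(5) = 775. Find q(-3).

343

Write q(u) = au^4 + bu^3 + cu^2 + du + e. Substituting each data point gives a linear system:
  a - b + c - d + e = 7
  e = -5
  a + b + c + d + e = -1
  81a + 27b + 9c + 3d + e = 79
  625a + 125b + 25c + 5d + e = 775
Solving the system yields a = 2, b = -5, c = 6, d = 1, e = -5.
So q(u) = 2u⁴ - 5u³ + 6u² + u - 5.
Then q(-3) = 343.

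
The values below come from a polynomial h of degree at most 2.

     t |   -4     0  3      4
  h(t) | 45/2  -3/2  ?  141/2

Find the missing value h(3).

The 3 known points determine the degree-2 polynomial uniquely.
Write h(t) = at^2 + bt + c. Substituting each data point gives a linear system:
  16a - 4b + c = 45/2
  c = -3/2
  16a + 4b + c = 141/2
Solving the system yields a = 3, b = 6, c = -3/2.
So h(t) = 3t^2 + 6t - 3/2.
Then h(3) = 87/2.

87/2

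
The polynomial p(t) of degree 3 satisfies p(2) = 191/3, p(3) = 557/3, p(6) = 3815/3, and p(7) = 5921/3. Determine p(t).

Write p(t) = at^3 + bt^2 + ct + d. Substituting each data point gives a linear system:
  8a + 4b + 2c + d = 191/3
  27a + 9b + 3c + d = 557/3
  216a + 36b + 6c + d = 3815/3
  343a + 49b + 7c + d = 5921/3
Solving the system yields a = 5, b = 5, c = 2, d = -1/3.
So p(t) = 5t^3 + 5t^2 + 2t - 1/3.
Check: p(7) = 5921/3. ✓

p(t) = 5t^3 + 5t^2 + 2t - 1/3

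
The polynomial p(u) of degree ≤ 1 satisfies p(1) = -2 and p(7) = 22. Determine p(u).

p(u) = 4u - 6

Using the Lagrange interpolation formula with nodes 1, 7:
  L_0(u) = (u - 7) / -6
  L_1(u) = (u - 1) / 6
Then p(u) = -2·L_0(u) + 22·L_1(u).
Expanding and collecting terms gives p(u) = 4u - 6.
Check: p(1) = -2. ✓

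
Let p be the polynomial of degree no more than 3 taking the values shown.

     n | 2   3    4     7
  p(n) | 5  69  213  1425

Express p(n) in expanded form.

p(n) = 5n^3 - 5n^2 - 6n - 3

Write p(n) = an^3 + bn^2 + cn + d. Substituting each data point gives a linear system:
  8a + 4b + 2c + d = 5
  27a + 9b + 3c + d = 69
  64a + 16b + 4c + d = 213
  343a + 49b + 7c + d = 1425
Solving the system yields a = 5, b = -5, c = -6, d = -3.
So p(n) = 5n^3 - 5n^2 - 6n - 3.
Check: p(4) = 213. ✓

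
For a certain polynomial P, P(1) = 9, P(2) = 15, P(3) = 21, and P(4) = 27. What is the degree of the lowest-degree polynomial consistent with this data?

Forward differences of the values at n = 1, 2, 3, 4:
  P  : 9  15  21  27
  Δ  : 6  6  6
  Δ^2: 0  0
  Δ^3: 0
The first differences are constant (6) and nonzero, while all higher differences vanish, so the minimal degree is 1.

1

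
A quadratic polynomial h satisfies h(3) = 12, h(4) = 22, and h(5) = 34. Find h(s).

Write h(s) = as^2 + bs + c. Substituting each data point gives a linear system:
  9a + 3b + c = 12
  16a + 4b + c = 22
  25a + 5b + c = 34
Solving the system yields a = 1, b = 3, c = -6.
So h(s) = s^2 + 3s - 6.
Check: h(4) = 22. ✓

h(s) = s^2 + 3s - 6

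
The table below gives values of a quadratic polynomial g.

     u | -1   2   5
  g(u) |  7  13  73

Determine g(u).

Write g(u) = au^2 + bu + c. Substituting each data point gives a linear system:
  a - b + c = 7
  4a + 2b + c = 13
  25a + 5b + c = 73
Solving the system yields a = 3, b = -1, c = 3.
So g(u) = 3u² - u + 3.
Check: g(-1) = 7. ✓

g(u) = 3u^2 - u + 3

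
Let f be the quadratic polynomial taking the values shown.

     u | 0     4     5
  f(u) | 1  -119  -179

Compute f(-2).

Using the Lagrange interpolation formula with nodes 0, 4, 5:
  L_0(u) = (u - 4)(u - 5) / 20
  L_1(u) = u(u - 5) / -4
  L_2(u) = u(u - 4) / 5
Then f(u) = 1·L_0(u) - 119·L_1(u) - 179·L_2(u).
Expanding and collecting terms gives f(u) = -6u² - 6u + 1.
Evaluating at u = -2: f(-2) = -11.

-11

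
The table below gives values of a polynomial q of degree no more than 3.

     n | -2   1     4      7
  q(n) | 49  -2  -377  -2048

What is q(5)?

-742

Forward differences of the values at n = -2, 1, 4, 7:
  q  : 49  -2  -377  -2048
  Δ  : -51  -375  -1671
  Δ^2: -324  -1296
  Δ^3: -972
The third differences are constant, confirming degree 3.
Interpolating (Newton forward form) and evaluating at n = 5 gives q(5) = -742.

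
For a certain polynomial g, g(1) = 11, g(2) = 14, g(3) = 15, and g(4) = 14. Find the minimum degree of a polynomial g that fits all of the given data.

Forward differences of the values at t = 1, 2, 3, 4:
  g  : 11  14  15  14
  Δ  : 3  1  -1
  Δ^2: -2  -2
  Δ^3: 0
The second differences are constant (-2) and nonzero, while all higher differences vanish, so the minimal degree is 2.

2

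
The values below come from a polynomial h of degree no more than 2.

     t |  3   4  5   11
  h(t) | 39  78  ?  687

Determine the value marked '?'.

129

The 3 known points determine the degree-2 polynomial uniquely.
Write h(t) = at^2 + bt + c. Substituting each data point gives a linear system:
  9a + 3b + c = 39
  16a + 4b + c = 78
  121a + 11b + c = 687
Solving the system yields a = 6, b = -3, c = -6.
So h(t) = 6t^2 - 3t - 6.
Then h(5) = 129.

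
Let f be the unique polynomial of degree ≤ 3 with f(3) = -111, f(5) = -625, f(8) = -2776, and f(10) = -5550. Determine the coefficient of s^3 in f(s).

-6

Write f(s) = as^3 + bs^2 + cs + d. Substituting each data point gives a linear system:
  27a + 9b + 3c + d = -111
  125a + 25b + 5c + d = -625
  512a + 64b + 8c + d = -2776
  1000a + 100b + 10c + d = -5550
Solving the system yields a = -6, b = 4, c = 5, d = 0.
So f(s) = -6s^3 + 4s^2 + 5s.
The leading coefficient is -6.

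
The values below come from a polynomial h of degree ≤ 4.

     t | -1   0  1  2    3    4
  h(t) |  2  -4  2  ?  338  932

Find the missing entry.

The 5 known points determine the degree-4 polynomial uniquely.
Write h(t) = at^4 + bt^3 + ct^2 + dt + e. Substituting each data point gives a linear system:
  a - b + c - d + e = 2
  e = -4
  a + b + c + d + e = 2
  81a + 27b + 9c + 3d + e = 338
  256a + 64b + 16c + 4d + e = 932
Solving the system yields a = 2, b = 6, c = 4, d = -6, e = -4.
So h(t) = 2t^4 + 6t^3 + 4t^2 - 6t - 4.
Then h(2) = 80.

80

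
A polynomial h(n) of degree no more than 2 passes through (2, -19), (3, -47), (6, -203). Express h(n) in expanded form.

Write h(n) = an^2 + bn + c. Substituting each data point gives a linear system:
  4a + 2b + c = -19
  9a + 3b + c = -47
  36a + 6b + c = -203
Solving the system yields a = -6, b = 2, c = 1.
So h(n) = -6n² + 2n + 1.
Check: h(2) = -19. ✓

h(n) = -6n^2 + 2n + 1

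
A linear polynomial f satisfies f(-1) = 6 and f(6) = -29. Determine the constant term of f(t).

1

Write f(t) = at + b. Substituting each data point gives a linear system:
  -a + b = 6
  6a + b = -29
Solving the system yields a = -5, b = 1.
So f(t) = -5t + 1.
The constant term is 1.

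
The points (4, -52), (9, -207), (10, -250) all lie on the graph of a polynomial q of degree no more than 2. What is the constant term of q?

0

Write q(u) = au^2 + bu + c. Substituting each data point gives a linear system:
  16a + 4b + c = -52
  81a + 9b + c = -207
  100a + 10b + c = -250
Solving the system yields a = -2, b = -5, c = 0.
So q(u) = -2u^2 - 5u.
The constant term is 0.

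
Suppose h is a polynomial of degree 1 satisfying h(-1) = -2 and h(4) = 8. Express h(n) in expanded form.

Write h(n) = an + b. Substituting each data point gives a linear system:
  -a + b = -2
  4a + b = 8
Solving the system yields a = 2, b = 0.
So h(n) = 2n.
Check: h(-1) = -2. ✓

h(n) = 2n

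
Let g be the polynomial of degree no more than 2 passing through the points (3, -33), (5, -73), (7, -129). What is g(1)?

-9

Forward differences of the values at n = 3, 5, 7:
  g  : -33  -73  -129
  Δ  : -40  -56
  Δ^2: -16
The second differences are constant, confirming degree 2.
Interpolating (Newton forward form) and evaluating at n = 1 gives g(1) = -9.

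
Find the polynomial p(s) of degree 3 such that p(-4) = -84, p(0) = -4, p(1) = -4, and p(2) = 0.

p(s) = s^3 - s^2 - 4

Write p(s) = as^3 + bs^2 + cs + d. Substituting each data point gives a linear system:
  -64a + 16b - 4c + d = -84
  d = -4
  a + b + c + d = -4
  8a + 4b + 2c + d = 0
Solving the system yields a = 1, b = -1, c = 0, d = -4.
So p(s) = s^3 - s^2 - 4.
Check: p(0) = -4. ✓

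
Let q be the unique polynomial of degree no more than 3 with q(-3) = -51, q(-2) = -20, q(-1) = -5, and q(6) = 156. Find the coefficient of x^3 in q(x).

Write q(x) = ax^3 + bx^2 + cx + d. Substituting each data point gives a linear system:
  -27a + 9b - 3c + d = -51
  -8a + 4b - 2c + d = -20
  -a + b - c + d = -5
  216a + 36b + 6c + d = 156
Solving the system yields a = 1, b = -2, c = 2, d = 0.
So q(x) = x^3 - 2x^2 + 2x.
The leading coefficient is 1.

1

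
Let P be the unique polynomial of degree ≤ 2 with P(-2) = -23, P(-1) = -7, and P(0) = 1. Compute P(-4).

Using the Lagrange interpolation formula with nodes -2, -1, 0:
  L_0(x) = (x + 1)x / 2
  L_1(x) = (x + 2)x / -1
  L_2(x) = (x + 2)(x + 1) / 2
Then P(x) = -23·L_0(x) - 7·L_1(x) + 1·L_2(x).
Expanding and collecting terms gives P(x) = -4x^2 + 4x + 1.
Evaluating at x = -4: P(-4) = -79.

-79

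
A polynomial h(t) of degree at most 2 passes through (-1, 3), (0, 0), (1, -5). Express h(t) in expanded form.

Using the Lagrange interpolation formula with nodes -1, 0, 1:
  L_0(t) = t(t - 1) / 2
  L_1(t) = (t + 1)(t - 1) / -1
  L_2(t) = (t + 1)t / 2
Then h(t) = 3·L_0(t) + 0·L_1(t) - 5·L_2(t).
Expanding and collecting terms gives h(t) = -t^2 - 4t.
Check: h(0) = 0. ✓

h(t) = -t^2 - 4t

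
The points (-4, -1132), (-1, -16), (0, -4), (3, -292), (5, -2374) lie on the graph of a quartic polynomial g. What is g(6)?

Using the Lagrange interpolation formula with nodes -4, -1, 0, 3, 5:
  L_0(s) = (s + 1)s(s - 3)(s - 5) / 756
  L_1(s) = (s + 4)s(s - 3)(s - 5) / -72
  L_2(s) = (s + 4)(s + 1)(s - 3)(s - 5) / 60
  L_3(s) = (s + 4)(s + 1)s(s - 5) / -168
  L_4(s) = (s + 4)(s + 1)s(s - 3) / 540
Then g(s) = -1132·L_0(s) - 16·L_1(s) - 4·L_2(s) - 292·L_3(s) - 2374·L_4(s).
Expanding and collecting terms gives g(s) = -4s^4 + s^3 - s^2 + 6s - 4.
Evaluating at s = 6: g(6) = -4972.

-4972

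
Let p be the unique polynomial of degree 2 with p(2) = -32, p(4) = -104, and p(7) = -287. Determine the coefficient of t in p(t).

-6

Write p(t) = at^2 + bt + c. Substituting each data point gives a linear system:
  4a + 2b + c = -32
  16a + 4b + c = -104
  49a + 7b + c = -287
Solving the system yields a = -5, b = -6, c = 0.
So p(t) = -5t^2 - 6t.
The coefficient of t is -6.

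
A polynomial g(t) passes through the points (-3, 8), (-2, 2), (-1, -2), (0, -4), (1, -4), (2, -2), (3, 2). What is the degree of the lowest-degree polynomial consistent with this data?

2

Forward differences of the values at t = -3, -2, -1, 0, 1, 2, 3:
  g  : 8  2  -2  -4  -4  -2  2
  Δ  : -6  -4  -2  0  2  4
  Δ^2: 2  2  2  2  2
  Δ^3: 0  0  0  0
  Δ^4: 0  0  0
  Δ^5: 0  0
  Δ^6: 0
The second differences are constant (2) and nonzero, while all higher differences vanish, so the minimal degree is 2.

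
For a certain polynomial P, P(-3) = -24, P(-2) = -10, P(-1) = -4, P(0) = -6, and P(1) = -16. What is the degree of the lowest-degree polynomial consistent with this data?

2

Forward differences of the values at s = -3, -2, -1, 0, 1:
  P  : -24  -10  -4  -6  -16
  Δ  : 14  6  -2  -10
  Δ^2: -8  -8  -8
  Δ^3: 0  0
  Δ^4: 0
The second differences are constant (-8) and nonzero, while all higher differences vanish, so the minimal degree is 2.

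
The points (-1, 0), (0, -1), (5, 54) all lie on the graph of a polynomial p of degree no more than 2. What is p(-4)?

27

Using the Lagrange interpolation formula with nodes -1, 0, 5:
  L_0(s) = s(s - 5) / 6
  L_1(s) = (s + 1)(s - 5) / -5
  L_2(s) = (s + 1)s / 30
Then p(s) = 0·L_0(s) - 1·L_1(s) + 54·L_2(s).
Expanding and collecting terms gives p(s) = 2s² + s - 1.
Evaluating at s = -4: p(-4) = 27.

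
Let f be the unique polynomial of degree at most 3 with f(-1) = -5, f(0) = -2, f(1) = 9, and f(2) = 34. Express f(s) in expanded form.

Write f(s) = as^3 + bs^2 + cs + d. Substituting each data point gives a linear system:
  -a + b - c + d = -5
  d = -2
  a + b + c + d = 9
  8a + 4b + 2c + d = 34
Solving the system yields a = 1, b = 4, c = 6, d = -2.
So f(s) = s^3 + 4s^2 + 6s - 2.
Check: f(0) = -2. ✓

f(s) = s^3 + 4s^2 + 6s - 2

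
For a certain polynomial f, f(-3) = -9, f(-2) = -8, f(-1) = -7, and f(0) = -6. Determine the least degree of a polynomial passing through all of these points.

Forward differences of the values at x = -3, -2, -1, 0:
  f  : -9  -8  -7  -6
  Δ  : 1  1  1
  Δ^2: 0  0
  Δ^3: 0
The first differences are constant (1) and nonzero, while all higher differences vanish, so the minimal degree is 1.

1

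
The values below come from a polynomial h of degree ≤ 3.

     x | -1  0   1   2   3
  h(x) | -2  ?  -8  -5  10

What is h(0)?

-5

The 4 known points determine the degree-3 polynomial uniquely.
Write h(x) = ax^3 + bx^2 + cx + d. Substituting each data point gives a linear system:
  -a + b - c + d = -2
  a + b + c + d = -8
  8a + 4b + 2c + d = -5
  27a + 9b + 3c + d = 10
Solving the system yields a = 1, b = 0, c = -4, d = -5.
So h(x) = x^3 - 4x - 5.
Then h(0) = -5.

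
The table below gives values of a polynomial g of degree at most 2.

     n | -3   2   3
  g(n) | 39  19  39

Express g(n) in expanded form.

g(n) = 4n^2 + 3

Write g(n) = an^2 + bn + c. Substituting each data point gives a linear system:
  9a - 3b + c = 39
  4a + 2b + c = 19
  9a + 3b + c = 39
Solving the system yields a = 4, b = 0, c = 3.
So g(n) = 4n^2 + 3.
Check: g(-3) = 39. ✓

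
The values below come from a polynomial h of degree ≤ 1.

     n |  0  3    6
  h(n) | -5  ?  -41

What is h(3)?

-23

On equispaced nodes a degree-1 polynomial has vanishing second forward difference, so
  h(0) - 2·h(3) + h(6) = 0.
Substituting the known values and solving for h(3):
  -2·h(3) = 46
  h(3) = -23.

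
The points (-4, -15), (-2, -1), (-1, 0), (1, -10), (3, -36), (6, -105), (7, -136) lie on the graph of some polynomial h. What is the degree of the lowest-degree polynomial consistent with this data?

2

Divided differences on the nodes -4, -2, -1, 1, 3, 6, 7:
  order 0: -15  -1  0  -10  -36  -105  -136
  order 1: 7  1  -5  -13  -23  -31
  order 2: -2  -2  -2  -2  -2
  order 3: 0  0  0  0
  order 4: 0  0  0
  order 5: 0  0
  order 6: 0
The order-2 divided differences are all -2 (nonzero) and every higher order vanishes, so the data lies on a polynomial of degree exactly 2.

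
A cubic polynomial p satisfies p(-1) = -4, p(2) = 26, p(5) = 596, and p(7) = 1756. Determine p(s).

p(s) = 6s^3 - 6s^2 - 2s + 6

Write p(s) = as^3 + bs^2 + cs + d. Substituting each data point gives a linear system:
  -a + b - c + d = -4
  8a + 4b + 2c + d = 26
  125a + 25b + 5c + d = 596
  343a + 49b + 7c + d = 1756
Solving the system yields a = 6, b = -6, c = -2, d = 6.
So p(s) = 6s³ - 6s² - 2s + 6.
Check: p(7) = 1756. ✓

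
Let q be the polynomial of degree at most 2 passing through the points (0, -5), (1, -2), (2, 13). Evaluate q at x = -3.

58

Forward differences of the values at x = 0, 1, 2:
  q  : -5  -2  13
  Δ  : 3  15
  Δ^2: 12
The second differences are constant, confirming degree 2.
Interpolating (Newton forward form) and evaluating at x = -3 gives q(-3) = 58.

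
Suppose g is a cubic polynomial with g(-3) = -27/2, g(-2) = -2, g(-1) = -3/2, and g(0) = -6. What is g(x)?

Write g(x) = ax^3 + bx^2 + cx + d. Substituting each data point gives a linear system:
  -27a + 9b - 3c + d = -27/2
  -8a + 4b - 2c + d = -2
  -a + b - c + d = -3/2
  d = -6
Solving the system yields a = 1, b = 1/2, c = -5, d = -6.
So g(x) = x^3 + (1/2)x^2 - 5x - 6.
Check: g(-2) = -2. ✓

g(x) = x^3 + (1/2)x^2 - 5x - 6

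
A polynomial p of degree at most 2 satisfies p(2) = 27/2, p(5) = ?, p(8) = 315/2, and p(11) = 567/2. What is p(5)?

135/2

The 3 known points determine the degree-2 polynomial uniquely.
Write p(n) = an^2 + bn + c. Substituting each data point gives a linear system:
  4a + 2b + c = 27/2
  64a + 8b + c = 315/2
  121a + 11b + c = 567/2
Solving the system yields a = 2, b = 4, c = -5/2.
So p(n) = 2n^2 + 4n - 5/2.
Then p(5) = 135/2.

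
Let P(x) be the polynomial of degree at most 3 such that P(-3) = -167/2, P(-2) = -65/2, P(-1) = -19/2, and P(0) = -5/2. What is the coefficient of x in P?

3

Write P(x) = ax^3 + bx^2 + cx + d. Substituting each data point gives a linear system:
  -27a + 9b - 3c + d = -167/2
  -8a + 4b - 2c + d = -65/2
  -a + b - c + d = -19/2
  d = -5/2
Solving the system yields a = 2, b = -2, c = 3, d = -5/2.
So P(x) = 2x^3 - 2x^2 + 3x - 5/2.
The coefficient of x is 3.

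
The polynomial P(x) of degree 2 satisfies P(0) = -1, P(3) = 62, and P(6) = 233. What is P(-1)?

2

Using the Lagrange interpolation formula with nodes 0, 3, 6:
  L_0(x) = (x - 3)(x - 6) / 18
  L_1(x) = x(x - 6) / -9
  L_2(x) = x(x - 3) / 18
Then P(x) = -1·L_0(x) + 62·L_1(x) + 233·L_2(x).
Expanding and collecting terms gives P(x) = 6x^2 + 3x - 1.
Evaluating at x = -1: P(-1) = 2.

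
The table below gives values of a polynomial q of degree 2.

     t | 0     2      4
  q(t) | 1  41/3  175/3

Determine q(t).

Write q(t) = at^2 + bt + c. Substituting each data point gives a linear system:
  c = 1
  4a + 2b + c = 41/3
  16a + 4b + c = 175/3
Solving the system yields a = 4, b = -5/3, c = 1.
So q(t) = 4t^2 - (5/3)t + 1.
Check: q(0) = 1. ✓

q(t) = 4t^2 - (5/3)t + 1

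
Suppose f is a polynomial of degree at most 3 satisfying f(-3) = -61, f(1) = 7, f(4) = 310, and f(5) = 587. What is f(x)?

Write f(x) = ax^3 + bx^2 + cx + d. Substituting each data point gives a linear system:
  -27a + 9b - 3c + d = -61
  a + b + c + d = 7
  64a + 16b + 4c + d = 310
  125a + 25b + 5c + d = 587
Solving the system yields a = 4, b = 4, c = -3, d = 2.
So f(x) = 4x^3 + 4x^2 - 3x + 2.
Check: f(1) = 7. ✓

f(x) = 4x^3 + 4x^2 - 3x + 2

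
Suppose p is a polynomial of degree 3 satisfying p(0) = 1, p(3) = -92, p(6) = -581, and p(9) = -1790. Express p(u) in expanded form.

p(u) = -2u^3 - 4u^2 - u + 1

Using the Lagrange interpolation formula with nodes 0, 3, 6, 9:
  L_0(u) = (u - 3)(u - 6)(u - 9) / -162
  L_1(u) = u(u - 6)(u - 9) / 54
  L_2(u) = u(u - 3)(u - 9) / -54
  L_3(u) = u(u - 3)(u - 6) / 162
Then p(u) = 1·L_0(u) - 92·L_1(u) - 581·L_2(u) - 1790·L_3(u).
Expanding and collecting terms gives p(u) = -2u³ - 4u² - u + 1.
Check: p(3) = -92. ✓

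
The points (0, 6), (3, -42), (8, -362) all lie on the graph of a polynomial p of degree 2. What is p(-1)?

Write p(s) = as^2 + bs + c. Substituting each data point gives a linear system:
  c = 6
  9a + 3b + c = -42
  64a + 8b + c = -362
Solving the system yields a = -6, b = 2, c = 6.
So p(s) = -6s^2 + 2s + 6.
Then p(-1) = -2.

-2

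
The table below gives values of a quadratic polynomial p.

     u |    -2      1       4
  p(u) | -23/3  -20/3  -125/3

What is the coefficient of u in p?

-5/3

Write p(u) = au^2 + bu + c. Substituting each data point gives a linear system:
  4a - 2b + c = -23/3
  a + b + c = -20/3
  16a + 4b + c = -125/3
Solving the system yields a = -2, b = -5/3, c = -3.
So p(u) = -2u^2 - (5/3)u - 3.
The coefficient of u is -5/3.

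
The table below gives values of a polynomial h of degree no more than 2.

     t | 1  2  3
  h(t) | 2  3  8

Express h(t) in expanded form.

Write h(t) = at^2 + bt + c. Substituting each data point gives a linear system:
  a + b + c = 2
  4a + 2b + c = 3
  9a + 3b + c = 8
Solving the system yields a = 2, b = -5, c = 5.
So h(t) = 2t^2 - 5t + 5.
Check: h(1) = 2. ✓

h(t) = 2t^2 - 5t + 5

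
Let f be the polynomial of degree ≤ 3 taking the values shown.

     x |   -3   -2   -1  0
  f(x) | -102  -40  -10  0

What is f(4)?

Using the Lagrange interpolation formula with nodes -3, -2, -1, 0:
  L_0(x) = (x + 2)(x + 1)x / -6
  L_1(x) = (x + 3)(x + 1)x / 2
  L_2(x) = (x + 3)(x + 2)x / -2
  L_3(x) = (x + 3)(x + 2)(x + 1) / 6
Then f(x) = -102·L_0(x) - 40·L_1(x) - 10·L_2(x) + 0·L_3(x).
Expanding and collecting terms gives f(x) = 2x^3 - 4x^2 + 4x.
Evaluating at x = 4: f(4) = 80.

80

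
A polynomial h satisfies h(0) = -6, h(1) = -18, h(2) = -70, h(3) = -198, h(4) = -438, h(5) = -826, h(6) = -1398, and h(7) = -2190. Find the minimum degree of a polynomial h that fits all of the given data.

3

Forward differences of the values at s = 0, 1, 2, 3, 4, 5, 6, 7:
  h  : -6  -18  -70  -198  -438  -826  -1398  -2190
  Δ  : -12  -52  -128  -240  -388  -572  -792
  Δ^2: -40  -76  -112  -148  -184  -220
  Δ^3: -36  -36  -36  -36  -36
  Δ^4: 0  0  0  0
  Δ^5: 0  0  0
  Δ^6: 0  0
  Δ^7: 0
The third differences are constant (-36) and nonzero, while all higher differences vanish, so the minimal degree is 3.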